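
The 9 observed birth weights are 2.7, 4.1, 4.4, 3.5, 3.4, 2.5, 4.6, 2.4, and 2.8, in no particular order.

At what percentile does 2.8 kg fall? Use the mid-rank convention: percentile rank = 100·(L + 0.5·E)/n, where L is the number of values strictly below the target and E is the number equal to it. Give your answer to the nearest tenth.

Sorted: 2.4, 2.5, 2.7, 2.8, 3.4, 3.5, 4.1, 4.4, 4.6.
Count below 2.8: L = 3; count equal: E = 1; n = 9.
Percentile rank = 100·(3 + 0.5·1)/9 = 100·3.5/9 = 38.89.

38.9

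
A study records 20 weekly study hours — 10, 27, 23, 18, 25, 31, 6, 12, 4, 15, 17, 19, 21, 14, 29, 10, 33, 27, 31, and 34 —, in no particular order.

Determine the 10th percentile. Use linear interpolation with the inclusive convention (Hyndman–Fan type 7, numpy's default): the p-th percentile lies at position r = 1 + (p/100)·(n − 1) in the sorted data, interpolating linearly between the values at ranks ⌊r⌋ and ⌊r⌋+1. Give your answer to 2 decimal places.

9.60

Sorted: 4, 6, 10, 10, 12, 14, 15, 17, 18, 19, 21, 23, 25, 27, 27, 29, 31, 31, 33, 34.
n = 20.
r = 1 + (10/100)·(20 − 1) = 1 + 1.9 = 2.9.
Rank 2 is 6 and rank 3 is 10.
Interpolate: 6 + 0.9·(10 − 6) = 6 + 0.9·4 = 9.6.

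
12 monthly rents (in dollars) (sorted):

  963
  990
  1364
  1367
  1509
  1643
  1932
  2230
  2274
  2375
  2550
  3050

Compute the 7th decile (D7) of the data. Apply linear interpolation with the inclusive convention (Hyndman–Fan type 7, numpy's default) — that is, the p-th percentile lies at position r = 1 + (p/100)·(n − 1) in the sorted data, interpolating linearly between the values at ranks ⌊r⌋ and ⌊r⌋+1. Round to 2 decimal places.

n = 12.
r = 1 + (70/100)·(12 − 1) = 1 + 7.7 = 8.7.
Rank 8 is 2230 and rank 9 is 2274.
Interpolate: 2230 + 0.7·(2274 − 2230) = 2230 + 0.7·44 = 2260.8.

2260.80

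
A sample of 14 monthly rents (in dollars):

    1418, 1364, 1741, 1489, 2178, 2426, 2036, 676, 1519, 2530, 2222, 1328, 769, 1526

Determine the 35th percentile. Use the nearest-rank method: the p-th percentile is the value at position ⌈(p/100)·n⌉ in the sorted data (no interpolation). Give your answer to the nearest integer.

Sorted: 676, 769, 1328, 1364, 1418, 1489, 1519, 1526, 1741, 2036, 2178, 2222, 2426, 2530.
n = 14.
Position = ⌈35/100 · 14⌉ = ⌈4.9⌉ = 5.
The value at rank 5 is 1418.

1418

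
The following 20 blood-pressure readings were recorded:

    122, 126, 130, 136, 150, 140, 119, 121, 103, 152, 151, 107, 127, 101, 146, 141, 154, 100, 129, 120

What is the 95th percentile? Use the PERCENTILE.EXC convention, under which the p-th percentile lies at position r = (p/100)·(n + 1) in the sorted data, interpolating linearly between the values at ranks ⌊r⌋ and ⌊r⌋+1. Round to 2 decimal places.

Sorted: 100, 101, 103, 107, 119, 120, 121, 122, 126, 127, 129, 130, 136, 140, 141, 146, 150, 151, 152, 154.
n = 20.
r = (95/100)·(20 + 1) = 19.95.
Rank 19 is 152 and rank 20 is 154.
Interpolate: 152 + 0.95·(154 − 152) = 152 + 0.95·2 = 153.9.

153.90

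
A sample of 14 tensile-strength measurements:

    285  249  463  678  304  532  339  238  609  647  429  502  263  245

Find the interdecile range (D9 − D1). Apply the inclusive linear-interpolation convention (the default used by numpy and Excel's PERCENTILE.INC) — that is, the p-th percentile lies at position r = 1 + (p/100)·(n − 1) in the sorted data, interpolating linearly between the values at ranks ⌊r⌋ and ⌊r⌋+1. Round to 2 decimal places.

389.40

Sorted: 238, 245, 249, 263, 285, 304, 339, 429, 463, 502, 532, 609, 647, 678.
n = 14.
P10: r = 2.3; ranks 2–3 are 245, 249; interpolating gives 246.2.
P90: r = 12.7; ranks 12–13 are 609, 647; interpolating gives 635.6.
Difference: 635.6 − 246.2 = 389.4.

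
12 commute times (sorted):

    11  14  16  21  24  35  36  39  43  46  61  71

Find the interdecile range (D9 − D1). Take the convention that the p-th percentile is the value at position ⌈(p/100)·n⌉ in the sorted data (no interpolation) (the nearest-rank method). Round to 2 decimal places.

n = 12.
P10: rank ⌈10/100·12⌉ = 2 → 14.
P90: rank ⌈90/100·12⌉ = 11 → 61.
Difference: 61 − 14 = 47.

47.00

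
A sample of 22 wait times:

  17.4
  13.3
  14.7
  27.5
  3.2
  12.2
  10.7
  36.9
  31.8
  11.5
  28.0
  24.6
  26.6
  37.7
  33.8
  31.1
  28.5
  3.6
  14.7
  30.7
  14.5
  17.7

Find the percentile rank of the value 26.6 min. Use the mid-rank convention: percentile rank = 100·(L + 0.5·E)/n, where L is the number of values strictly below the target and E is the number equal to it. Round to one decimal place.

Sorted: 3.2, 3.6, 10.7, 11.5, 12.2, 13.3, 14.5, 14.7, 14.7, 17.4, 17.7, 24.6, 26.6, 27.5, 28.0, 28.5, 30.7, 31.1, 31.8, 33.8, 36.9, 37.7.
Count below 26.6: L = 12; count equal: E = 1; n = 22.
Percentile rank = 100·(12 + 0.5·1)/22 = 100·12.5/22 = 56.82.

56.8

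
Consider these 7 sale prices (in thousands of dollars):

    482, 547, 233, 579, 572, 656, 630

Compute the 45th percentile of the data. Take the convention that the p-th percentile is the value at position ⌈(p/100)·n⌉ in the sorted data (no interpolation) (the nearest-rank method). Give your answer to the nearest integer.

Sorted: 233, 482, 547, 572, 579, 630, 656.
n = 7.
Position = ⌈45/100 · 7⌉ = ⌈3.15⌉ = 4.
The value at rank 4 is 572.

572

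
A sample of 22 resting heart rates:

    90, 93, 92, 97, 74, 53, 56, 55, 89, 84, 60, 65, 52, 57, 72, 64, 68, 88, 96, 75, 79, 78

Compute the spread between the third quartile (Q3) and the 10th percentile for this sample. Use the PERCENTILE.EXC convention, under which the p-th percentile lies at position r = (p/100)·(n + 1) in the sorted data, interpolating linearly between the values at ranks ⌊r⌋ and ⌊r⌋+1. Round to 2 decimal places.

Sorted: 52, 53, 55, 56, 57, 60, 64, 65, 68, 72, 74, 75, 78, 79, 84, 88, 89, 90, 92, 93, 96, 97.
n = 22.
P10: r = 2.3; ranks 2–3 are 53, 55; interpolating gives 53.6.
P75: r = 17.25; ranks 17–18 are 89, 90; interpolating gives 89.25.
Difference: 89.25 − 53.6 = 35.65.

35.65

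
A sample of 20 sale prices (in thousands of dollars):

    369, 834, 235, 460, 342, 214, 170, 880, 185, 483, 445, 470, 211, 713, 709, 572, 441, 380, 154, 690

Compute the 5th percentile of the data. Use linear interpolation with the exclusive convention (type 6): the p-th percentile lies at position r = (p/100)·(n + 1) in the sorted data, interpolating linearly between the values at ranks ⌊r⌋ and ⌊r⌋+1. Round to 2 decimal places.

Sorted: 154, 170, 185, 211, 214, 235, 342, 369, 380, 441, 445, 460, 470, 483, 572, 690, 709, 713, 834, 880.
n = 20.
r = (5/100)·(20 + 1) = 1.05.
Rank 1 is 154 and rank 2 is 170.
Interpolate: 154 + 0.05·(170 − 154) = 154 + 0.05·16 = 154.8.

154.80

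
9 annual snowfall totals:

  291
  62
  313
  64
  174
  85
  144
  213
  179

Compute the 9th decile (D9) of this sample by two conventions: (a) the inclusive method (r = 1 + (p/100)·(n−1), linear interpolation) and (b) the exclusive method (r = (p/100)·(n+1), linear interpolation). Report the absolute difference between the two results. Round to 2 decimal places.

17.60

Sorted: 62, 64, 85, 144, 174, 179, 213, 291, 313.
n = 9.
(a) r = 8.2; between ranks 8 (291) and 9 (313): 295.4.
(b) r = 9 → value at rank 9 = 313.
|295.4 − 313| = 17.6.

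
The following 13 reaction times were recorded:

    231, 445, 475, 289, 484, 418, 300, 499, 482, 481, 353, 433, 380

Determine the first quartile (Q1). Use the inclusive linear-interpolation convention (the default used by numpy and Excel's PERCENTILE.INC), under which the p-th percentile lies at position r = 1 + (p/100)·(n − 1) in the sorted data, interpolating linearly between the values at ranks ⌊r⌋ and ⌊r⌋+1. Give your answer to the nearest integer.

Sorted: 231, 289, 300, 353, 380, 418, 433, 445, 475, 481, 482, 484, 499.
n = 13.
r = 1 + (25/100)·(13 − 1) = 1 + 3 = 4.
r is an integer, so P25 is the value at rank 4: 353.

353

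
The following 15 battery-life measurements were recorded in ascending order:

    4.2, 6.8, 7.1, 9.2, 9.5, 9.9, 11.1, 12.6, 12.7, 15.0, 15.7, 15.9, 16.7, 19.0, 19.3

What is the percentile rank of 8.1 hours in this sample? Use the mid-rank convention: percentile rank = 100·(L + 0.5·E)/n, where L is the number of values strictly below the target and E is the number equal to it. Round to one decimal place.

Count below 8.1: L = 3; count equal: E = 0; n = 15.
Percentile rank = 100·(3 + 0.5·0)/15 = 100·3/15 = 20.

20.0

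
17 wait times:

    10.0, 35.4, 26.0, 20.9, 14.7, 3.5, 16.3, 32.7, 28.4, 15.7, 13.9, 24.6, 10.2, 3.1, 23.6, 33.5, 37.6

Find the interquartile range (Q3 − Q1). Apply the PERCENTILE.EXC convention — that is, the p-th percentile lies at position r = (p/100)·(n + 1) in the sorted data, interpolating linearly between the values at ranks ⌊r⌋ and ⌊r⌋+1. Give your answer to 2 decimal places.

Sorted: 3.1, 3.5, 10.0, 10.2, 13.9, 14.7, 15.7, 16.3, 20.9, 23.6, 24.6, 26.0, 28.4, 32.7, 33.5, 35.4, 37.6.
n = 17.
P25: r = 4.5; ranks 4–5 are 10.2, 13.9; interpolating gives 12.05.
P75: r = 13.5; ranks 13–14 are 28.4, 32.7; interpolating gives 30.55.
Difference: 30.55 − 12.05 = 18.5.

18.50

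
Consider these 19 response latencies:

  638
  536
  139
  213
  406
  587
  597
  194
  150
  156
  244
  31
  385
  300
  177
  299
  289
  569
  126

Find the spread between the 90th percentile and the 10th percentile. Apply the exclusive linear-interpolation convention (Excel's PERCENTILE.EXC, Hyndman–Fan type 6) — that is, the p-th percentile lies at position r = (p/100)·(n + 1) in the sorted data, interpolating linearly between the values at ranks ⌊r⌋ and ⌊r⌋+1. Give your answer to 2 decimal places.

Sorted: 31, 126, 139, 150, 156, 177, 194, 213, 244, 289, 299, 300, 385, 406, 536, 569, 587, 597, 638.
n = 19.
P10: r = 2 (integer) → 126.
P90: r = 18 (integer) → 597.
Difference: 597 − 126 = 471.

471.00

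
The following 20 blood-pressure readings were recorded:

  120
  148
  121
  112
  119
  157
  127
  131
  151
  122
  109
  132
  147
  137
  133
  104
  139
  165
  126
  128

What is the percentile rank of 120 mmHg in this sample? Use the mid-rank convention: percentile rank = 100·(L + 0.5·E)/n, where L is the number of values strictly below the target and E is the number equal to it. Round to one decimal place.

Sorted: 104, 109, 112, 119, 120, 121, 122, 126, 127, 128, 131, 132, 133, 137, 139, 147, 148, 151, 157, 165.
Count below 120: L = 4; count equal: E = 1; n = 20.
Percentile rank = 100·(4 + 0.5·1)/20 = 100·4.5/20 = 22.5.

22.5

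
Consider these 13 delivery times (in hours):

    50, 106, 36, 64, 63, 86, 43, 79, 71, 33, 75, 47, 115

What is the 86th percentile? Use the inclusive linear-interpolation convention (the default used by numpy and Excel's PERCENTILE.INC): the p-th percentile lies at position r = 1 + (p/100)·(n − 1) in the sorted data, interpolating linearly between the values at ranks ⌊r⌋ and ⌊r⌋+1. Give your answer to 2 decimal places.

92.40

Sorted: 33, 36, 43, 47, 50, 63, 64, 71, 75, 79, 86, 106, 115.
n = 13.
r = 1 + (86/100)·(13 − 1) = 1 + 10.32 = 11.32.
Rank 11 is 86 and rank 12 is 106.
Interpolate: 86 + 0.32·(106 − 86) = 86 + 0.32·20 = 92.4.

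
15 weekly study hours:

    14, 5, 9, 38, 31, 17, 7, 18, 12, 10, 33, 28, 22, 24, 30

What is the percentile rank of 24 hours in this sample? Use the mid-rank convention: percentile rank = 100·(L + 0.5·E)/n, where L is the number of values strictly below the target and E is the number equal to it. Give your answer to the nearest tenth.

Sorted: 5, 7, 9, 10, 12, 14, 17, 18, 22, 24, 28, 30, 31, 33, 38.
Count below 24: L = 9; count equal: E = 1; n = 15.
Percentile rank = 100·(9 + 0.5·1)/15 = 100·9.5/15 = 63.33.

63.3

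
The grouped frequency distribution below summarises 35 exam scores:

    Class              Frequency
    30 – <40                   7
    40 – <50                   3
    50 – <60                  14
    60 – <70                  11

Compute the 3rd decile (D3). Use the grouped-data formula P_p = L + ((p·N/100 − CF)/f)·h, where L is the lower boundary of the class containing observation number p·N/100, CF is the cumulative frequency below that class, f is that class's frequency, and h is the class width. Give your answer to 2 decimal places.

N = 35; target position k = 30/100 · 35 = 10.5.
Cumulative frequencies: 7, 10, 24, 35.
Observation 10.5 falls in the class 50 – <60.
L = 50, CF = 10, f = 14, h = 10.
P30 = 50 + ((10.5 − 10)/14)·10 = 50 + 0.357143 = 50.3571.

50.36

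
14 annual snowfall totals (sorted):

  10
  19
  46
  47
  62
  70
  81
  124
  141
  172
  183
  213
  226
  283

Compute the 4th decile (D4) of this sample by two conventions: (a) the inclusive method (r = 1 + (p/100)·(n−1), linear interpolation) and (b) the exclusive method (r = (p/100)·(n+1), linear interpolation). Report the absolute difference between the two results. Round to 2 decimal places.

n = 14.
(a) r = 6.2; between ranks 6 (70) and 7 (81): 72.2.
(b) r = 6 → value at rank 6 = 70.
|72.2 − 70| = 2.2.

2.20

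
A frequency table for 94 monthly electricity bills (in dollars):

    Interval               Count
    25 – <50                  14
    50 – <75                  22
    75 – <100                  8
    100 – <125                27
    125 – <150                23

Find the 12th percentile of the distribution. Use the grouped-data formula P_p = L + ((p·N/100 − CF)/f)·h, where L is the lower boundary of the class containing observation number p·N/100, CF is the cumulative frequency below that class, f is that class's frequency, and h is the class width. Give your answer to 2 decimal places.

45.14

N = 94; target position k = 12/100 · 94 = 11.28.
Cumulative frequencies: 14, 36, 44, 71, 94.
Observation 11.28 falls in the class 25 – <50.
L = 25, CF = 0, f = 14, h = 25.
P12 = 25 + ((11.28 − 0)/14)·25 = 25 + 20.1429 = 45.1429.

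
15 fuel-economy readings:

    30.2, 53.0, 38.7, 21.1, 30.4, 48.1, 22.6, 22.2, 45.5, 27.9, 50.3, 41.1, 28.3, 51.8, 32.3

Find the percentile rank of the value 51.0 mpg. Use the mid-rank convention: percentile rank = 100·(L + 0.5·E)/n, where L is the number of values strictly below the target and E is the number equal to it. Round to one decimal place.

86.7

Sorted: 21.1, 22.2, 22.6, 27.9, 28.3, 30.2, 30.4, 32.3, 38.7, 41.1, 45.5, 48.1, 50.3, 51.8, 53.0.
Count below 51.0: L = 13; count equal: E = 0; n = 15.
Percentile rank = 100·(13 + 0.5·0)/15 = 100·13/15 = 86.67.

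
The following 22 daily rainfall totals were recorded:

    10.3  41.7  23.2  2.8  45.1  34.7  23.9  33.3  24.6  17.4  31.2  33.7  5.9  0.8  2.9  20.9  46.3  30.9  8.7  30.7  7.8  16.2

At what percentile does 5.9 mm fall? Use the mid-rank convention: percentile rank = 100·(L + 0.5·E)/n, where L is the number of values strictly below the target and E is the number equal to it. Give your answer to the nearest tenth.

15.9

Sorted: 0.8, 2.8, 2.9, 5.9, 7.8, 8.7, 10.3, 16.2, 17.4, 20.9, 23.2, 23.9, 24.6, 30.7, 30.9, 31.2, 33.3, 33.7, 34.7, 41.7, 45.1, 46.3.
Count below 5.9: L = 3; count equal: E = 1; n = 22.
Percentile rank = 100·(3 + 0.5·1)/22 = 100·3.5/22 = 15.91.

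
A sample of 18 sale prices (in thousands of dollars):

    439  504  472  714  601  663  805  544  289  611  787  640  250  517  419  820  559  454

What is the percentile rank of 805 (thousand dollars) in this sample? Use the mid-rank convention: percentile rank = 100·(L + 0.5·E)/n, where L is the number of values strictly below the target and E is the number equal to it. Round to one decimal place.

Sorted: 250, 289, 419, 439, 454, 472, 504, 517, 544, 559, 601, 611, 640, 663, 714, 787, 805, 820.
Count below 805: L = 16; count equal: E = 1; n = 18.
Percentile rank = 100·(16 + 0.5·1)/18 = 100·16.5/18 = 91.67.

91.7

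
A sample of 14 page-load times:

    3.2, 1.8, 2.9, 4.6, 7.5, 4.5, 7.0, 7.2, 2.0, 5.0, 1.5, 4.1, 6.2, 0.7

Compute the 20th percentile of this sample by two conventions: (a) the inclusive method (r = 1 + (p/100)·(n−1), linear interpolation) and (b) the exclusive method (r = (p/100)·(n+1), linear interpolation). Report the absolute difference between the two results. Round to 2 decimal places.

0.12

Sorted: 0.7, 1.5, 1.8, 2.0, 2.9, 3.2, 4.1, 4.5, 4.6, 5.0, 6.2, 7.0, 7.2, 7.5.
n = 14.
(a) r = 3.6; between ranks 3 (1.8) and 4 (2.0): 1.92.
(b) r = 3 → value at rank 3 = 1.8.
|1.92 − 1.8| = 0.12.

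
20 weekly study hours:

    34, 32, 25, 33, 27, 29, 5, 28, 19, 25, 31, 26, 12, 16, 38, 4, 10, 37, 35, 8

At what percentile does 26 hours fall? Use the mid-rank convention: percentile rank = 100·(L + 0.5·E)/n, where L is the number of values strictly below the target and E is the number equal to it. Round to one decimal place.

Sorted: 4, 5, 8, 10, 12, 16, 19, 25, 25, 26, 27, 28, 29, 31, 32, 33, 34, 35, 37, 38.
Count below 26: L = 9; count equal: E = 1; n = 20.
Percentile rank = 100·(9 + 0.5·1)/20 = 100·9.5/20 = 47.5.

47.5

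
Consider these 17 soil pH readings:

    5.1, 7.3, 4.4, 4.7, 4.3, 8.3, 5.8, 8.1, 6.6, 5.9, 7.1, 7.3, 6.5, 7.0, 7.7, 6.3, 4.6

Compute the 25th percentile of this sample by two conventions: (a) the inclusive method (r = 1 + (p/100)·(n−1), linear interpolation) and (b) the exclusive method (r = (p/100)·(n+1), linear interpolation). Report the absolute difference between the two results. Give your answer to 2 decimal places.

0.20

Sorted: 4.3, 4.4, 4.6, 4.7, 5.1, 5.8, 5.9, 6.3, 6.5, 6.6, 7.0, 7.1, 7.3, 7.3, 7.7, 8.1, 8.3.
n = 17.
(a) r = 5 → value at rank 5 = 5.1.
(b) r = 4.5; between ranks 4 (4.7) and 5 (5.1): 4.9.
|5.1 − 4.9| = 0.2.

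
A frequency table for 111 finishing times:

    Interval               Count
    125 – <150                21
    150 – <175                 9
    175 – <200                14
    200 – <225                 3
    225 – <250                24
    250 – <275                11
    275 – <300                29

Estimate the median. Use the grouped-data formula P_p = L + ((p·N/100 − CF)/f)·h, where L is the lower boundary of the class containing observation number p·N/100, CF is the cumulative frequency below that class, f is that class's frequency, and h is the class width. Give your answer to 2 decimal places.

N = 111; target position k = 50/100 · 111 = 55.5.
Cumulative frequencies: 21, 30, 44, 47, 71, 82, 111.
Observation 55.5 falls in the class 225 – <250.
L = 225, CF = 47, f = 24, h = 25.
P50 = 225 + ((55.5 − 47)/24)·25 = 225 + 8.85417 = 233.854.

233.85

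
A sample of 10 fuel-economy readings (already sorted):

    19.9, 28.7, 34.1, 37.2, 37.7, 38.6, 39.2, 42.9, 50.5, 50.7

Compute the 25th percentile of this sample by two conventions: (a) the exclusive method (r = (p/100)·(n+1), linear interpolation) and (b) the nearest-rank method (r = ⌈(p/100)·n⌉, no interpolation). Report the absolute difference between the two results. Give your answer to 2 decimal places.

n = 10.
(a) r = 2.75; between ranks 2 (28.7) and 3 (34.1): 32.75.
(b) the nearest-rank method: rank 3 → 34.1.
|32.75 − 34.1| = 1.35.

1.35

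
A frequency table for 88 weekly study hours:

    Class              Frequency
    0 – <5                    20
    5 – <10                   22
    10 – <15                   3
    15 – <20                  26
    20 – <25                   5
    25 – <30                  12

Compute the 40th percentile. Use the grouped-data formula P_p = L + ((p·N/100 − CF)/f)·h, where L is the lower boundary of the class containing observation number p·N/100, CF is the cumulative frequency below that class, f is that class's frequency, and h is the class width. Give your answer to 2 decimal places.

N = 88; target position k = 40/100 · 88 = 35.2.
Cumulative frequencies: 20, 42, 45, 71, 76, 88.
Observation 35.2 falls in the class 5 – <10.
L = 5, CF = 20, f = 22, h = 5.
P40 = 5 + ((35.2 − 20)/22)·5 = 5 + 3.45455 = 8.45455.

8.45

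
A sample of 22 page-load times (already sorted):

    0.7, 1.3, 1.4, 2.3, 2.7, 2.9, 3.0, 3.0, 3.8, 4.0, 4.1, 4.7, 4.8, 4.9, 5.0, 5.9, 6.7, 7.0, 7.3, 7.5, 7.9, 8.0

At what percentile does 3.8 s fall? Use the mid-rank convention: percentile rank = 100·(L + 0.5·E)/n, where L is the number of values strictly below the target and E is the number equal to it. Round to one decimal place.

38.6

Count below 3.8: L = 8; count equal: E = 1; n = 22.
Percentile rank = 100·(8 + 0.5·1)/22 = 100·8.5/22 = 38.64.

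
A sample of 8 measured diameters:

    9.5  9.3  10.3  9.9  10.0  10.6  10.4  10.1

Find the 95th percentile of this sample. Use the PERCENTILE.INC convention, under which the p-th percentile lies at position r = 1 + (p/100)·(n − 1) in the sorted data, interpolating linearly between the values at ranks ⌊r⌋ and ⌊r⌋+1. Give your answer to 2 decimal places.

10.53

Sorted: 9.3, 9.5, 9.9, 10.0, 10.1, 10.3, 10.4, 10.6.
n = 8.
r = 1 + (95/100)·(8 − 1) = 1 + 6.65 = 7.65.
Rank 7 is 10.4 and rank 8 is 10.6.
Interpolate: 10.4 + 0.65·(10.6 − 10.4) = 10.4 + 0.65·0.2 = 10.53.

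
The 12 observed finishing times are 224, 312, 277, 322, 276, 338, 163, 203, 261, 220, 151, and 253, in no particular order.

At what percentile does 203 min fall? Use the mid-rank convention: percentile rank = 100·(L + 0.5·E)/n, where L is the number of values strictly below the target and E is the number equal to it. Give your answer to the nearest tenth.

20.8

Sorted: 151, 163, 203, 220, 224, 253, 261, 276, 277, 312, 322, 338.
Count below 203: L = 2; count equal: E = 1; n = 12.
Percentile rank = 100·(2 + 0.5·1)/12 = 100·2.5/12 = 20.83.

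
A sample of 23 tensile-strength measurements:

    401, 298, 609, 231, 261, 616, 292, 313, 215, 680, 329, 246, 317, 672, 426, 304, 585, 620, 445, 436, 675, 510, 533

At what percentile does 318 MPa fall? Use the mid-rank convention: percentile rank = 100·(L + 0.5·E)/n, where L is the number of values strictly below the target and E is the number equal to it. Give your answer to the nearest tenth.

39.1

Sorted: 215, 231, 246, 261, 292, 298, 304, 313, 317, 329, 401, 426, 436, 445, 510, 533, 585, 609, 616, 620, 672, 675, 680.
Count below 318: L = 9; count equal: E = 0; n = 23.
Percentile rank = 100·(9 + 0.5·0)/23 = 100·9/23 = 39.13.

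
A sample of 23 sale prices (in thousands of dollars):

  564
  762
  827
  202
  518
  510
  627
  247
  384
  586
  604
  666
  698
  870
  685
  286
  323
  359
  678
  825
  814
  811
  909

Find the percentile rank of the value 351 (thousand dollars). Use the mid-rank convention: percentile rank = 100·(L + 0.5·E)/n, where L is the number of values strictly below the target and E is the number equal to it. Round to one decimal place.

17.4

Sorted: 202, 247, 286, 323, 359, 384, 510, 518, 564, 586, 604, 627, 666, 678, 685, 698, 762, 811, 814, 825, 827, 870, 909.
Count below 351: L = 4; count equal: E = 0; n = 23.
Percentile rank = 100·(4 + 0.5·0)/23 = 100·4/23 = 17.39.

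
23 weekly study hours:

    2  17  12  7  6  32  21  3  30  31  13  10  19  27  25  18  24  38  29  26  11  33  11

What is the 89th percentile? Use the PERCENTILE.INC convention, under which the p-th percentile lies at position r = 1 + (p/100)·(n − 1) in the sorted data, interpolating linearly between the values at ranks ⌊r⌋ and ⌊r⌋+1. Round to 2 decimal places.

31.58

Sorted: 2, 3, 6, 7, 10, 11, 11, 12, 13, 17, 18, 19, 21, 24, 25, 26, 27, 29, 30, 31, 32, 33, 38.
n = 23.
r = 1 + (89/100)·(23 − 1) = 1 + 19.58 = 20.58.
Rank 20 is 31 and rank 21 is 32.
Interpolate: 31 + 0.58·(32 − 31) = 31 + 0.58·1 = 31.58.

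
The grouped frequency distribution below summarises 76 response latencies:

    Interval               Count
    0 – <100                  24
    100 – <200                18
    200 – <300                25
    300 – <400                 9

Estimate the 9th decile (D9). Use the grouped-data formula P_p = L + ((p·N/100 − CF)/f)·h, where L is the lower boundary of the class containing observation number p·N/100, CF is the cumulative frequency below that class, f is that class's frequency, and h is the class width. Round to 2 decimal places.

315.56

N = 76; target position k = 90/100 · 76 = 68.4.
Cumulative frequencies: 24, 42, 67, 76.
Observation 68.4 falls in the class 300 – <400.
L = 300, CF = 67, f = 9, h = 100.
P90 = 300 + ((68.4 − 67)/9)·100 = 300 + 15.5556 = 315.556.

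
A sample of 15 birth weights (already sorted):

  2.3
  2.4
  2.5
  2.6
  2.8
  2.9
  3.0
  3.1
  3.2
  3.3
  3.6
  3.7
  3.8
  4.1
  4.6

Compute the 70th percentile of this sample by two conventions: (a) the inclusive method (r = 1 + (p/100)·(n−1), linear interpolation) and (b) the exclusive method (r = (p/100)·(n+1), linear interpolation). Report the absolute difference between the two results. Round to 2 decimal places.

0.08

n = 15.
(a) r = 10.8; between ranks 10 (3.3) and 11 (3.6): 3.54.
(b) r = 11.2; between ranks 11 (3.6) and 12 (3.7): 3.62.
|3.54 − 3.62| = 0.08.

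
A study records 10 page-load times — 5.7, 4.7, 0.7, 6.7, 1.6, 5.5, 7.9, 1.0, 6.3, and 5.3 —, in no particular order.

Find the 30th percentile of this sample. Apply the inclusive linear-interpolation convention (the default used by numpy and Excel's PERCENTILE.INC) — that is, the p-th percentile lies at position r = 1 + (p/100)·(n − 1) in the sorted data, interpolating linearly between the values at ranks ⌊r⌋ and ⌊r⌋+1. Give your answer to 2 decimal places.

3.77

Sorted: 0.7, 1.0, 1.6, 4.7, 5.3, 5.5, 5.7, 6.3, 6.7, 7.9.
n = 10.
r = 1 + (30/100)·(10 − 1) = 1 + 2.7 = 3.7.
Rank 3 is 1.6 and rank 4 is 4.7.
Interpolate: 1.6 + 0.7·(4.7 − 1.6) = 1.6 + 0.7·3.1 = 3.77.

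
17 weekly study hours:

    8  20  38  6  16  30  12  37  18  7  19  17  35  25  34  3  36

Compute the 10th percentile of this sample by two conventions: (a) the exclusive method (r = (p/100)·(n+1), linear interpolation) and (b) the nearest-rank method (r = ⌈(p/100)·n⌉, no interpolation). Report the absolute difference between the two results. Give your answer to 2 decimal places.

Sorted: 3, 6, 7, 8, 12, 16, 17, 18, 19, 20, 25, 30, 34, 35, 36, 37, 38.
n = 17.
(a) r = 1.8; between ranks 1 (3) and 2 (6): 5.4.
(b) the nearest-rank method: rank 2 → 6.
|5.4 − 6| = 0.6.

0.60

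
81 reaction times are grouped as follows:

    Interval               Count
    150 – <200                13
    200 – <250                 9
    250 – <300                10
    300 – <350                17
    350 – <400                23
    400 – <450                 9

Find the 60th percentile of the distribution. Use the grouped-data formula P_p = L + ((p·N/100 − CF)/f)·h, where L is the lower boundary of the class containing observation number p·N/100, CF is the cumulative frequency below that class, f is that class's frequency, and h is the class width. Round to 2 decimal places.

N = 81; target position k = 60/100 · 81 = 48.6.
Cumulative frequencies: 13, 22, 32, 49, 72, 81.
Observation 48.6 falls in the class 300 – <350.
L = 300, CF = 32, f = 17, h = 50.
P60 = 300 + ((48.6 − 32)/17)·50 = 300 + 48.8235 = 348.824.

348.82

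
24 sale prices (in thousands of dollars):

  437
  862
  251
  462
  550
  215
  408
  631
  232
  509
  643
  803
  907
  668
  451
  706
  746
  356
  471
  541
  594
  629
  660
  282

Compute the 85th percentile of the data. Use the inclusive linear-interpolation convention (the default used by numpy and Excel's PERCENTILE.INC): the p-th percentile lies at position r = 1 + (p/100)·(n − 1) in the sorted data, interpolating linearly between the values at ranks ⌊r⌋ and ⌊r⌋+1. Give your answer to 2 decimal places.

Sorted: 215, 232, 251, 282, 356, 408, 437, 451, 462, 471, 509, 541, 550, 594, 629, 631, 643, 660, 668, 706, 746, 803, 862, 907.
n = 24.
r = 1 + (85/100)·(24 − 1) = 1 + 19.55 = 20.55.
Rank 20 is 706 and rank 21 is 746.
Interpolate: 706 + 0.55·(746 − 706) = 706 + 0.55·40 = 728.

728.00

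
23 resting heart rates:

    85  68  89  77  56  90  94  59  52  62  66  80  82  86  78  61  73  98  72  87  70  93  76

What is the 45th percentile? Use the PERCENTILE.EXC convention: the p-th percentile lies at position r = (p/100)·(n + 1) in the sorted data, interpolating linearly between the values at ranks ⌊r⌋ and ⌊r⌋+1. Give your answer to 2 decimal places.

75.40

Sorted: 52, 56, 59, 61, 62, 66, 68, 70, 72, 73, 76, 77, 78, 80, 82, 85, 86, 87, 89, 90, 93, 94, 98.
n = 23.
r = (45/100)·(23 + 1) = 10.8.
Rank 10 is 73 and rank 11 is 76.
Interpolate: 73 + 0.8·(76 − 73) = 73 + 0.8·3 = 75.4.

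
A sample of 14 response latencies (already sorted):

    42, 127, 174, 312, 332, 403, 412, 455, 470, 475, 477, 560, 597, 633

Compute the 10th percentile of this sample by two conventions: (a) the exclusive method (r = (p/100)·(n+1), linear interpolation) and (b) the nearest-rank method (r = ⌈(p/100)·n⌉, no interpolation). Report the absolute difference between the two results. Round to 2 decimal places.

n = 14.
(a) r = 1.5; between ranks 1 (42) and 2 (127): 84.5.
(b) the nearest-rank method: rank 2 → 127.
|84.5 − 127| = 42.5.

42.50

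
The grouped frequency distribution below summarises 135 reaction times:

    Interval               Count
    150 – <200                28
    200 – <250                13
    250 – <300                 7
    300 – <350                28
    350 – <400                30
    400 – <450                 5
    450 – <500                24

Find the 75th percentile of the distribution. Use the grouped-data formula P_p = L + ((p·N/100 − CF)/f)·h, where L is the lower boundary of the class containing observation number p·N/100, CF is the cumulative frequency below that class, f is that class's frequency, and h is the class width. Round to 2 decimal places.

392.08

N = 135; target position k = 75/100 · 135 = 101.25.
Cumulative frequencies: 28, 41, 48, 76, 106, 111, 135.
Observation 101.25 falls in the class 350 – <400.
L = 350, CF = 76, f = 30, h = 50.
P75 = 350 + ((101.25 − 76)/30)·50 = 350 + 42.0833 = 392.083.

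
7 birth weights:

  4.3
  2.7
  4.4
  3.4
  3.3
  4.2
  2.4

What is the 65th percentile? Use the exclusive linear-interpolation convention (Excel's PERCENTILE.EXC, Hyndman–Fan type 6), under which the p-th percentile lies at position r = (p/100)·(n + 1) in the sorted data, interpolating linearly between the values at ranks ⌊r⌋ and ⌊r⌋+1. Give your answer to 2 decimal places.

Sorted: 2.4, 2.7, 3.3, 3.4, 4.2, 4.3, 4.4.
n = 7.
r = (65/100)·(7 + 1) = 5.2.
Rank 5 is 4.2 and rank 6 is 4.3.
Interpolate: 4.2 + 0.2·(4.3 − 4.2) = 4.2 + 0.2·0.1 = 4.22.

4.22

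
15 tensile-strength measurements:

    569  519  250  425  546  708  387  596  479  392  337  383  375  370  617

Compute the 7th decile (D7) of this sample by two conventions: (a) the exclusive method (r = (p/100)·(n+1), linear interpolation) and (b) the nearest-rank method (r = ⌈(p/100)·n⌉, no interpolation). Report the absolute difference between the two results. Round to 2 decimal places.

4.60

Sorted: 250, 337, 370, 375, 383, 387, 392, 425, 479, 519, 546, 569, 596, 617, 708.
n = 15.
(a) r = 11.2; between ranks 11 (546) and 12 (569): 550.6.
(b) the nearest-rank method: rank 11 → 546.
|550.6 − 546| = 4.6.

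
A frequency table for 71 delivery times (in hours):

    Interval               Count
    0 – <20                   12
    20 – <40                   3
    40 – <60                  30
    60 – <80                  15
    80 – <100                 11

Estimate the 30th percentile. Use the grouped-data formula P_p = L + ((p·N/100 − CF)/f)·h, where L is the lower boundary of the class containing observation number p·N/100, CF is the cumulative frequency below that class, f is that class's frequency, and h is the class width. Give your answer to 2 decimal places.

N = 71; target position k = 30/100 · 71 = 21.3.
Cumulative frequencies: 12, 15, 45, 60, 71.
Observation 21.3 falls in the class 40 – <60.
L = 40, CF = 15, f = 30, h = 20.
P30 = 40 + ((21.3 − 15)/30)·20 = 40 + 4.2 = 44.2.

44.20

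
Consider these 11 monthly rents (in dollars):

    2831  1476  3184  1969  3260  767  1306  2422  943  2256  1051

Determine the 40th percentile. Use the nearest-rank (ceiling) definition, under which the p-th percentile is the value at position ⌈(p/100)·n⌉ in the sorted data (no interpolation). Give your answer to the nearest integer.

1476

Sorted: 767, 943, 1051, 1306, 1476, 1969, 2256, 2422, 2831, 3184, 3260.
n = 11.
Position = ⌈40/100 · 11⌉ = ⌈4.4⌉ = 5.
The value at rank 5 is 1476.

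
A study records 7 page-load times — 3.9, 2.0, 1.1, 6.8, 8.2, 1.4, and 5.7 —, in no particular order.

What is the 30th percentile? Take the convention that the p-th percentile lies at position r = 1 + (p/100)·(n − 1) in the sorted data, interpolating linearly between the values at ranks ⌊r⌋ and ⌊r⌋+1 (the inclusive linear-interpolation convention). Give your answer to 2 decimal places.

Sorted: 1.1, 1.4, 2.0, 3.9, 5.7, 6.8, 8.2.
n = 7.
r = 1 + (30/100)·(7 − 1) = 1 + 1.8 = 2.8.
Rank 2 is 1.4 and rank 3 is 2.0.
Interpolate: 1.4 + 0.8·(2.0 − 1.4) = 1.4 + 0.8·0.6 = 1.88.

1.88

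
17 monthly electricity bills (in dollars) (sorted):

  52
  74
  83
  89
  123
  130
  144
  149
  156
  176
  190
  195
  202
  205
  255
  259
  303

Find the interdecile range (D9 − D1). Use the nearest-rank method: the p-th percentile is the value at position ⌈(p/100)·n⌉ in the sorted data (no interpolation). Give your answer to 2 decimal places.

185.00

n = 17.
P10: rank ⌈10/100·17⌉ = 2 → 74.
P90: rank ⌈90/100·17⌉ = 16 → 259.
Difference: 259 − 74 = 185.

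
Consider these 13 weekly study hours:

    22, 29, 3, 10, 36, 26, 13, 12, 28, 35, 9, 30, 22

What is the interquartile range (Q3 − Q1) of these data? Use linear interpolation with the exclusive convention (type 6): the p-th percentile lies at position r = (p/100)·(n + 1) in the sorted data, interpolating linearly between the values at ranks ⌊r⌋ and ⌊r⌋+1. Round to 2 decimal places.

18.50

Sorted: 3, 9, 10, 12, 13, 22, 22, 26, 28, 29, 30, 35, 36.
n = 13.
P25: r = 3.5; ranks 3–4 are 10, 12; interpolating gives 11.
P75: r = 10.5; ranks 10–11 are 29, 30; interpolating gives 29.5.
Difference: 29.5 − 11 = 18.5.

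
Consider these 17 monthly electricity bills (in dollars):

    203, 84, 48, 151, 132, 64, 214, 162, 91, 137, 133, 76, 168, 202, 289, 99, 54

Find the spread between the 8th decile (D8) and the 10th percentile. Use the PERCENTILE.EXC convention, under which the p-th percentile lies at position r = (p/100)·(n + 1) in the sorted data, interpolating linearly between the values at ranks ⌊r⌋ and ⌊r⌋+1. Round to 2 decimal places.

149.60

Sorted: 48, 54, 64, 76, 84, 91, 99, 132, 133, 137, 151, 162, 168, 202, 203, 214, 289.
n = 17.
P10: r = 1.8; ranks 1–2 are 48, 54; interpolating gives 52.8.
P80: r = 14.4; ranks 14–15 are 202, 203; interpolating gives 202.4.
Difference: 202.4 − 52.8 = 149.6.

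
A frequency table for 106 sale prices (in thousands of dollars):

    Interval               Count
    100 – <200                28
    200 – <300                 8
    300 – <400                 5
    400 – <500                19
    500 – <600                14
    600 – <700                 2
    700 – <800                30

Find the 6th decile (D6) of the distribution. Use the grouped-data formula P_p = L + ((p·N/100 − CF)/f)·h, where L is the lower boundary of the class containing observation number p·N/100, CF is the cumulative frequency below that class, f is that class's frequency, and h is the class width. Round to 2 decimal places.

N = 106; target position k = 60/100 · 106 = 63.6.
Cumulative frequencies: 28, 36, 41, 60, 74, 76, 106.
Observation 63.6 falls in the class 500 – <600.
L = 500, CF = 60, f = 14, h = 100.
P60 = 500 + ((63.6 − 60)/14)·100 = 500 + 25.7143 = 525.714.

525.71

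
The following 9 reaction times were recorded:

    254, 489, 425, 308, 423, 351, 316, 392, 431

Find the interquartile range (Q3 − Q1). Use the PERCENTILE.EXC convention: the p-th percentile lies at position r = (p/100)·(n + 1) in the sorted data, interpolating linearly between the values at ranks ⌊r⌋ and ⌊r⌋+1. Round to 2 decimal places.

Sorted: 254, 308, 316, 351, 392, 423, 425, 431, 489.
n = 9.
P25: r = 2.5; ranks 2–3 are 308, 316; interpolating gives 312.
P75: r = 7.5; ranks 7–8 are 425, 431; interpolating gives 428.
Difference: 428 − 312 = 116.

116.00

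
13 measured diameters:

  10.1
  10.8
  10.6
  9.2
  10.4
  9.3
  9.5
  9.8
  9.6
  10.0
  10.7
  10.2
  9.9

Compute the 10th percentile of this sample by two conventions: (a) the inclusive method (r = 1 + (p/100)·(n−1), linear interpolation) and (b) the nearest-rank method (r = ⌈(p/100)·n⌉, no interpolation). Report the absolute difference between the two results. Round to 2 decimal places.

0.04

Sorted: 9.2, 9.3, 9.5, 9.6, 9.8, 9.9, 10.0, 10.1, 10.2, 10.4, 10.6, 10.7, 10.8.
n = 13.
(a) r = 2.2; between ranks 2 (9.3) and 3 (9.5): 9.34.
(b) the nearest-rank method: rank 2 → 9.3.
|9.34 − 9.3| = 0.04.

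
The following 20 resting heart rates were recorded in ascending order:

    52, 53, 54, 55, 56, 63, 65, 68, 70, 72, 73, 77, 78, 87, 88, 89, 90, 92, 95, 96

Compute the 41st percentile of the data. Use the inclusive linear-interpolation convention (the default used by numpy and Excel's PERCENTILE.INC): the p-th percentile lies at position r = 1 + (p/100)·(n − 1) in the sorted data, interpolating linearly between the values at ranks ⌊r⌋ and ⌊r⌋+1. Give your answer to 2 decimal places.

n = 20.
r = 1 + (41/100)·(20 − 1) = 1 + 7.79 = 8.79.
Rank 8 is 68 and rank 9 is 70.
Interpolate: 68 + 0.79·(70 − 68) = 68 + 0.79·2 = 69.58.

69.58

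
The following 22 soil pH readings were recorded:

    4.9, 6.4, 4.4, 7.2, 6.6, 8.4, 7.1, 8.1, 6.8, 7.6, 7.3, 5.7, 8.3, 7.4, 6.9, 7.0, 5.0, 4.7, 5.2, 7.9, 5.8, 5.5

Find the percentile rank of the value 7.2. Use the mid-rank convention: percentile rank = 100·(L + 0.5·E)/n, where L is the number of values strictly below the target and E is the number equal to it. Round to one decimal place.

65.9

Sorted: 4.4, 4.7, 4.9, 5.0, 5.2, 5.5, 5.7, 5.8, 6.4, 6.6, 6.8, 6.9, 7.0, 7.1, 7.2, 7.3, 7.4, 7.6, 7.9, 8.1, 8.3, 8.4.
Count below 7.2: L = 14; count equal: E = 1; n = 22.
Percentile rank = 100·(14 + 0.5·1)/22 = 100·14.5/22 = 65.91.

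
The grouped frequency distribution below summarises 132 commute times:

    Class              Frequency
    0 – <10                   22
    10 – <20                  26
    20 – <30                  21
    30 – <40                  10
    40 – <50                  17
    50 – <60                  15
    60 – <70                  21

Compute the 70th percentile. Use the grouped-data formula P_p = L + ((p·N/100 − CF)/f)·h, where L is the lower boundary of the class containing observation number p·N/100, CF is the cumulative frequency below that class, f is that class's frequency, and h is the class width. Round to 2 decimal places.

N = 132; target position k = 70/100 · 132 = 92.4.
Cumulative frequencies: 22, 48, 69, 79, 96, 111, 132.
Observation 92.4 falls in the class 40 – <50.
L = 40, CF = 79, f = 17, h = 10.
P70 = 40 + ((92.4 − 79)/17)·10 = 40 + 7.88235 = 47.8824.

47.88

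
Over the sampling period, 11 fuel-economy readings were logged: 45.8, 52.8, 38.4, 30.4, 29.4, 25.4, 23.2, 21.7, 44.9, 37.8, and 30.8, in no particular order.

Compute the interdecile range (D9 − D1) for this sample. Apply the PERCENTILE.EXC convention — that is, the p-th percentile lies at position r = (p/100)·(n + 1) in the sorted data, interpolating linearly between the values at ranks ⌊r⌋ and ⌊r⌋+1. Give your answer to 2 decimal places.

Sorted: 21.7, 23.2, 25.4, 29.4, 30.4, 30.8, 37.8, 38.4, 44.9, 45.8, 52.8.
n = 11.
P10: r = 1.2; ranks 1–2 are 21.7, 23.2; interpolating gives 22.
P90: r = 10.8; ranks 10–11 are 45.8, 52.8; interpolating gives 51.4.
Difference: 51.4 − 22 = 29.4.

29.40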